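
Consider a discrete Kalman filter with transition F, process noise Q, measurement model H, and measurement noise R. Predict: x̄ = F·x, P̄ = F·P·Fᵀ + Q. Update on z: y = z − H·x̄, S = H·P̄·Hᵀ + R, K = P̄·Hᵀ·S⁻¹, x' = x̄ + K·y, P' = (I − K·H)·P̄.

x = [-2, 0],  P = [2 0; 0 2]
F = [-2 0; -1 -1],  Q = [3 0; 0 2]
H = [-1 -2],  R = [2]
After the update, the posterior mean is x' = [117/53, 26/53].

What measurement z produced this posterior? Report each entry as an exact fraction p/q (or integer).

x̄ = F·x = [4, 2]
P̄ = F·P·Fᵀ + Q = [11 4; 4 6]
S = H·P̄·Hᵀ + R = [53]
K = P̄·Hᵀ·S⁻¹ = [-19/53; -16/53]
x' − x̄ = [-95/53, -80/53] = K·y
y = (KᵀK)⁻¹·Kᵀ·(x' − x̄) = [5]
z = y + H·x̄ = [5] + [-8] = [-3]

z = [-3]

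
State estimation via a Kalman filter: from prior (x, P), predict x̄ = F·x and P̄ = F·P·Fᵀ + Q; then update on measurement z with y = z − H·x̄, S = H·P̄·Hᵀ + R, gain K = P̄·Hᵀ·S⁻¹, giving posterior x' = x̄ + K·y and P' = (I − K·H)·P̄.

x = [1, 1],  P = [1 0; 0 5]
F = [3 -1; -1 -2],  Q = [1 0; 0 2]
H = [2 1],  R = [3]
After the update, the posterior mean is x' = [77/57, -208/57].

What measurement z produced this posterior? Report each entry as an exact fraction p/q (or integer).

z = [-1]

x̄ = F·x = [2, -3]
P̄ = F·P·Fᵀ + Q = [15 7; 7 23]
S = H·P̄·Hᵀ + R = [114]
K = P̄·Hᵀ·S⁻¹ = [37/114; 37/114]
x' − x̄ = [-37/57, -37/57] = K·y
y = (KᵀK)⁻¹·Kᵀ·(x' − x̄) = [-2]
z = y + H·x̄ = [-2] + [1] = [-1]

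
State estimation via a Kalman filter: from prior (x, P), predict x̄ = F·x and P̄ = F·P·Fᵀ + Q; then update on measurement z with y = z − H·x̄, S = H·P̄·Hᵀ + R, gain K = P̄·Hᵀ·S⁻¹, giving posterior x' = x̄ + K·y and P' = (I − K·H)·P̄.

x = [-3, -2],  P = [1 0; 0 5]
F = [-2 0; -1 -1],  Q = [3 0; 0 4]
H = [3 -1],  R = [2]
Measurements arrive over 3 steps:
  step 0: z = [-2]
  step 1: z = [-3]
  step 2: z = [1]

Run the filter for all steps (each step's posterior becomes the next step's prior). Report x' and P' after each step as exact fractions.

step 0: x̄ = F·x = [6, 5]
step 0: P̄ = F·P·Fᵀ + Q = [7 2; 2 10]
step 0: y = z − H·x̄ = [-15]
step 0: S = H·P̄·Hᵀ + R = [63]
step 0: K = P̄·Hᵀ·S⁻¹ = [19/63; -4/63]
step 0: x' = x̄ + K·y = [31/21, 125/21]
step 0: P' = (I − K·H)·P̄ = [80/63 202/63; 202/63 614/63]
step 1: x̄ = F·x = [-62/21, -52/7]
step 1: P̄ = F·P·Fᵀ + Q = [509/63 188/21; 188/21 150/7]
step 1: y = z − H·x̄ = [-11/7]
step 1: S = H·P̄·Hᵀ + R = [297/7]
step 1: K = P̄·Hᵀ·S⁻¹ = [107/297; 38/297]
step 1: x' = x̄ + K·y = [-95/27, -206/27]
step 1: P' = (I − K·H)·P̄ = [764/297 2078/297; 2078/297 6158/297]
step 2: x̄ = F·x = [190/27, 301/27]
step 2: P̄ = F·P·Fᵀ + Q = [3947/297 5684/297; 5684/297 12266/297]
step 2: y = z − H·x̄ = [-242/27]
step 2: S = H·P̄·Hᵀ + R = [14279/297]
step 2: K = P̄·Hᵀ·S⁻¹ = [47/109; 4786/14279]
step 2: x' = x̄ + K·y = [3112/981, 348863/42837]
step 2: P' = (I − K·H)·P̄ = [4268/981 3986/327; 3986/327 512594/14279]

step 0: x' = [31/21, 125/21], P' = [80/63 202/63; 202/63 614/63]
step 1: x' = [-95/27, -206/27], P' = [764/297 2078/297; 2078/297 6158/297]
step 2: x' = [3112/981, 348863/42837], P' = [4268/981 3986/327; 3986/327 512594/14279]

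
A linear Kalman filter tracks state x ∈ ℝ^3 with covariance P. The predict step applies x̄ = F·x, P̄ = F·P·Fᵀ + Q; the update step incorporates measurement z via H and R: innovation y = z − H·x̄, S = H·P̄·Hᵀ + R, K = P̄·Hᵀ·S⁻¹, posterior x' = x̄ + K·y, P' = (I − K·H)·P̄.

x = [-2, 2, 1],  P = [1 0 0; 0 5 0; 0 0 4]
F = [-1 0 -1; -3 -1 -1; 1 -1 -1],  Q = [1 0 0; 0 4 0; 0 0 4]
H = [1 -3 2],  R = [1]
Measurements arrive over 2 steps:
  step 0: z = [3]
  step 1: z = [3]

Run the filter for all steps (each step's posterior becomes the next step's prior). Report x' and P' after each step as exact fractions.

step 0: x' = [-10/53, -170/53, -174/53], P' = [291/53 230/53 198/53; 230/53 1289/159 1565/159; 198/53 1565/159 2057/159]
step 1: x' = [249562/110975, 17908/4825, 658864/110975], P' = [1217241/110975 72169/4825 1872827/110975; 72169/4825 112883/4825 132243/4825; 1872827/110975 132243/4825 3623469/110975]

step 0: x̄ = F·x = [1, 3, -5]
step 0: P̄ = F·P·Fᵀ + Q = [6 7 3; 7 22 6; 3 6 14]
step 0: y = z − H·x̄ = [21]
step 0: S = H·P̄·Hᵀ + R = [159]
step 0: K = P̄·Hᵀ·S⁻¹ = [-3/53; -47/159; 13/159]
step 0: x' = x̄ + K·y = [-10/53, -170/53, -174/53]
step 0: P' = (I − K·H)·P̄ = [291/53 230/53 198/53; 230/53 1289/159 1565/159; 198/53 1565/159 2057/159]
step 1: x̄ = F·x = [184/53, 374/53, 334/53]
step 1: P̄ = F·P·Fᵀ + Q = [4277/159 9307/159 3439/159; 9307/159 22673/159 6425/159; 3439/159 6425/159 5417/159]
step 1: y = z − H·x̄ = [429/53]
step 1: S = H·P̄·Hᵀ + R = [110975/159]
step 1: K = P̄·Hᵀ·S⁻¹ = [-16766/110975; -1994/4825; -5002/110975]
step 1: x' = x̄ + K·y = [249562/110975, 17908/4825, 658864/110975]
step 1: P' = (I − K·H)·P̄ = [1217241/110975 72169/4825 1872827/110975; 72169/4825 112883/4825 132243/4825; 1872827/110975 132243/4825 3623469/110975]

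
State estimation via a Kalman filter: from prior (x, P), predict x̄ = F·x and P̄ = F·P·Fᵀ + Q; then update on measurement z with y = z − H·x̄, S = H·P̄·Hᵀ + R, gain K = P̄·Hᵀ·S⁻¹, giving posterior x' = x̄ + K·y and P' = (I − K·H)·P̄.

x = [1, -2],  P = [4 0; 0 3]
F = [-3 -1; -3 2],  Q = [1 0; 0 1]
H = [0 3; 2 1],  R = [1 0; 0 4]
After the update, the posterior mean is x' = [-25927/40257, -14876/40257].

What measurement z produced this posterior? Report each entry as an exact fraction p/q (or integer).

z = [-1, -2]

x̄ = F·x = [-1, -7]
P̄ = F·P·Fᵀ + Q = [40 30; 30 49]
S = H·P̄·Hᵀ + R = [442 327; 327 333]
K = P̄·Hᵀ·S⁻¹ = [-2000/13419 19190/40257; 4436/13419 109/40257]
x' − x̄ = [14330/40257, 266923/40257] = K·y
y = (KᵀK)⁻¹·Kᵀ·(x' − x̄) = [20, 7]
z = y + H·x̄ = [20, 7] + [-21, -9] = [-1, -2]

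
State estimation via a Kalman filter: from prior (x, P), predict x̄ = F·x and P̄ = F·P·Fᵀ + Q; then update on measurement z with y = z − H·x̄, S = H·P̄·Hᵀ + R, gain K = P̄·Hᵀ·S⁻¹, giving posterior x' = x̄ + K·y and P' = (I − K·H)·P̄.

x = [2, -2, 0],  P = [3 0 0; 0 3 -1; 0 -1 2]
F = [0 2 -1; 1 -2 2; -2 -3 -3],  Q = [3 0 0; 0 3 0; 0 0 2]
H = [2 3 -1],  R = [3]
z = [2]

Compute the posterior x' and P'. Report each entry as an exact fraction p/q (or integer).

x' = [-367/103, 444/103, 383/103]
P' = [4101/206 -1831/103 -2739/206; -1831/103 1820/103 1711/103; -2739/206 1711/103 4965/206]

x̄ = F·x = [-4, 6, 2]
P̄ = F·P·Fᵀ + Q = [21 -22 -9; -22 34 0; -9 0 41]
y = z − H·x̄ = [-6]
S = H·P̄·Hᵀ + R = [206]
K = P̄·Hᵀ·S⁻¹ = [-15/206; 29/103; -59/206]
x' = x̄ + K·y = [-367/103, 444/103, 383/103]
P' = (I − K·H)·P̄ = [4101/206 -1831/103 -2739/206; -1831/103 1820/103 1711/103; -2739/206 1711/103 4965/206]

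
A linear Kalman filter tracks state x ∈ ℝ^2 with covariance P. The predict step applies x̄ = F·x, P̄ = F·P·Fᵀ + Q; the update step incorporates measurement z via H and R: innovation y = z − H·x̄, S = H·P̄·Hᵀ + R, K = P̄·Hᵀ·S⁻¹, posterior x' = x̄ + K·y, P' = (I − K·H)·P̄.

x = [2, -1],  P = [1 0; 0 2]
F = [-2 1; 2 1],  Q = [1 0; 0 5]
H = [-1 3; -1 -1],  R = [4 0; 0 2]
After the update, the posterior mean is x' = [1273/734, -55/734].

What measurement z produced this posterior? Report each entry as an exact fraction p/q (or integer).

x̄ = F·x = [-5, 3]
P̄ = F·P·Fᵀ + Q = [7 -2; -2 11]
S = H·P̄·Hᵀ + R = [122 -22; -22 16]
K = P̄·Hᵀ·S⁻¹ = [-159/734 -224/367; 181/734 -82/367]
x' − x̄ = [4943/734, -2257/734] = K·y
y = (KᵀK)⁻¹·Kᵀ·(x' − x̄) = [-17, -5]
z = y + H·x̄ = [-17, -5] + [14, 2] = [-3, -3]

z = [-3, -3]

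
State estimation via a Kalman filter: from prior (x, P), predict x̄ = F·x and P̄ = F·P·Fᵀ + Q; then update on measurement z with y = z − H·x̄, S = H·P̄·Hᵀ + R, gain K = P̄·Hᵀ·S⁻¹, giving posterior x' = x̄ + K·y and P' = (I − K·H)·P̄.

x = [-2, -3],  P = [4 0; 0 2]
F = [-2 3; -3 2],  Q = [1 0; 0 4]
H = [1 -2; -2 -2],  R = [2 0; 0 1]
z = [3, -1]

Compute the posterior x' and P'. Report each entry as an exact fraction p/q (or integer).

x̄ = F·x = [-5, 0]
P̄ = F·P·Fᵀ + Q = [35 36; 36 48]
y = z − H·x̄ = [8, -11]
S = H·P̄·Hᵀ + R = [85 194; 194 621]
K = P̄·Hᵀ·S⁻¹ = [4571/15149 -4892/15149; -4668/15149 -2640/15149]
x' = x̄ + K·y = [14635/15149, -8304/15149]
P' = (I − K·H)·P̄ = [4678/15149 -2232/15149; -2232/15149 3552/15149]

x' = [14635/15149, -8304/15149]
P' = [4678/15149 -2232/15149; -2232/15149 3552/15149]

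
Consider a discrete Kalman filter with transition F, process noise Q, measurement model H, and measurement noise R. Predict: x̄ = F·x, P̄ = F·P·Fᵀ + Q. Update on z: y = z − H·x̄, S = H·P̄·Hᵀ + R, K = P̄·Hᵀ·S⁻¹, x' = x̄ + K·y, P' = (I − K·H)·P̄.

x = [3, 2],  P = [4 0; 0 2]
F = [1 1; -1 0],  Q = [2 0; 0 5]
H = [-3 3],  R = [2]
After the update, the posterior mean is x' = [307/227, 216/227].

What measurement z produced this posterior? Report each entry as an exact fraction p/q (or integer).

x̄ = F·x = [5, -3]
P̄ = F·P·Fᵀ + Q = [8 -4; -4 9]
S = H·P̄·Hᵀ + R = [227]
K = P̄·Hᵀ·S⁻¹ = [-36/227; 39/227]
x' − x̄ = [-828/227, 897/227] = K·y
y = (KᵀK)⁻¹·Kᵀ·(x' − x̄) = [23]
z = y + H·x̄ = [23] + [-24] = [-1]

z = [-1]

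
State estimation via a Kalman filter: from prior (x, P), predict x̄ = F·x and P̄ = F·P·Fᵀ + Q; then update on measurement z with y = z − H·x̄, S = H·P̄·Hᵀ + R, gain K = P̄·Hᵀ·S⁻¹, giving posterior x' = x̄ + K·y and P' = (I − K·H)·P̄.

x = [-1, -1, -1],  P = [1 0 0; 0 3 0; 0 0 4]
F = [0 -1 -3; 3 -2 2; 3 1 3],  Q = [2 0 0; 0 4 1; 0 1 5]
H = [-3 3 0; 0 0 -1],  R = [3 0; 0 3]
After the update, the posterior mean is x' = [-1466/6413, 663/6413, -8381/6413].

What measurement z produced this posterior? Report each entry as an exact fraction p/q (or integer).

x̄ = F·x = [4, -3, -7]
P̄ = F·P·Fᵀ + Q = [41 -18 -39; -18 41 28; -39 28 53]
S = H·P̄·Hᵀ + R = [1065 -201; -201 56]
K = P̄·Hᵀ·S⁻¹ = [-691/6413 1986/6413; 1428/6413 1919/6413; 201/6413 -5348/6413]
x' − x̄ = [-27118/6413, 19902/6413, 36510/6413] = K·y
y = (KᵀK)⁻¹·Kᵀ·(x' − x̄) = [22, -6]
z = y + H·x̄ = [22, -6] + [-21, 7] = [1, 1]

z = [1, 1]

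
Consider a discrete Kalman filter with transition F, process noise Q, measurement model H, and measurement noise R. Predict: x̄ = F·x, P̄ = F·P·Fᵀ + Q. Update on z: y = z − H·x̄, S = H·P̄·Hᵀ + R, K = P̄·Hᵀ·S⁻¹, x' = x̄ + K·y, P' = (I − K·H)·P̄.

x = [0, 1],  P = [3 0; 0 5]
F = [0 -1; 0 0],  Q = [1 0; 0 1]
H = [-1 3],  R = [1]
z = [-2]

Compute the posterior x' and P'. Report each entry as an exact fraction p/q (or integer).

x̄ = F·x = [-1, 0]
P̄ = F·P·Fᵀ + Q = [6 0; 0 1]
y = z − H·x̄ = [-3]
S = H·P̄·Hᵀ + R = [16]
K = P̄·Hᵀ·S⁻¹ = [-3/8; 3/16]
x' = x̄ + K·y = [1/8, -9/16]
P' = (I − K·H)·P̄ = [15/4 9/8; 9/8 7/16]

x' = [1/8, -9/16]
P' = [15/4 9/8; 9/8 7/16]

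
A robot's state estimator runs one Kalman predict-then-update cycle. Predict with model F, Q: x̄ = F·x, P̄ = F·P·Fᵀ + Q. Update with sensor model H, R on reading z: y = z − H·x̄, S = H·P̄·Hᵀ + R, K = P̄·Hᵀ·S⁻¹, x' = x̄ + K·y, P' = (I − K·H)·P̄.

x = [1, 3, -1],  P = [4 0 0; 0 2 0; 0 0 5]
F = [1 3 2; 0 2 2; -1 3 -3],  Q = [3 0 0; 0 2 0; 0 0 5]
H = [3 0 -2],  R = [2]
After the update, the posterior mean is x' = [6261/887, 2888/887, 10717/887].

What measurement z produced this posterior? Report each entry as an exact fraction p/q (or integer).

x̄ = F·x = [8, 4, 11]
P̄ = F·P·Fᵀ + Q = [45 32 -16; 32 30 -18; -16 -18 72]
S = H·P̄·Hᵀ + R = [887]
K = P̄·Hᵀ·S⁻¹ = [167/887; 132/887; -192/887]
x' − x̄ = [-835/887, -660/887, 960/887] = K·y
y = (KᵀK)⁻¹·Kᵀ·(x' − x̄) = [-5]
z = y + H·x̄ = [-5] + [2] = [-3]

z = [-3]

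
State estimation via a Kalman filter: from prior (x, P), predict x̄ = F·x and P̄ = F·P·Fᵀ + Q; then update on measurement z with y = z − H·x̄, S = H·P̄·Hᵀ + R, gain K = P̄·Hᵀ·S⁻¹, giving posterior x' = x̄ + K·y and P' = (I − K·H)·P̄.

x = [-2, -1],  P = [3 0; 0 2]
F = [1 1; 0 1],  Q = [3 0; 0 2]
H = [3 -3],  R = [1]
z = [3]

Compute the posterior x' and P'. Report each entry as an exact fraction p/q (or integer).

x' = [-57/73, -127/73]
P' = [260/73 254/73; 254/73 256/73]

x̄ = F·x = [-3, -1]
P̄ = F·P·Fᵀ + Q = [8 2; 2 4]
y = z − H·x̄ = [9]
S = H·P̄·Hᵀ + R = [73]
K = P̄·Hᵀ·S⁻¹ = [18/73; -6/73]
x' = x̄ + K·y = [-57/73, -127/73]
P' = (I − K·H)·P̄ = [260/73 254/73; 254/73 256/73]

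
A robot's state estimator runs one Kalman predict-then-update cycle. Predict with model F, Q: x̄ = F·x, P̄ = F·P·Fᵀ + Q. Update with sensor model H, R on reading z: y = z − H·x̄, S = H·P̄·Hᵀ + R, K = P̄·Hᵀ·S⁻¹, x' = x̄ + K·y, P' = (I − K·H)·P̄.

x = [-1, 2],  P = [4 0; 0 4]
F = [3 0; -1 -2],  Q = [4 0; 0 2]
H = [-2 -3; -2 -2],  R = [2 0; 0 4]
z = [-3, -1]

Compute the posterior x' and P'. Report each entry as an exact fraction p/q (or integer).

x̄ = F·x = [-3, -3]
P̄ = F·P·Fᵀ + Q = [40 -12; -12 22]
y = z − H·x̄ = [-18, -13]
S = H·P̄·Hᵀ + R = [216 172; 172 156]
K = P̄·Hᵀ·S⁻¹ = [173/257 -283/257; -389/514 363/514]
x' = x̄ + K·y = [-206/257, 741/514]
P' = (I − K·H)·P̄ = [2044/257 -1478/257; -1478/257 1115/257]

x' = [-206/257, 741/514]
P' = [2044/257 -1478/257; -1478/257 1115/257]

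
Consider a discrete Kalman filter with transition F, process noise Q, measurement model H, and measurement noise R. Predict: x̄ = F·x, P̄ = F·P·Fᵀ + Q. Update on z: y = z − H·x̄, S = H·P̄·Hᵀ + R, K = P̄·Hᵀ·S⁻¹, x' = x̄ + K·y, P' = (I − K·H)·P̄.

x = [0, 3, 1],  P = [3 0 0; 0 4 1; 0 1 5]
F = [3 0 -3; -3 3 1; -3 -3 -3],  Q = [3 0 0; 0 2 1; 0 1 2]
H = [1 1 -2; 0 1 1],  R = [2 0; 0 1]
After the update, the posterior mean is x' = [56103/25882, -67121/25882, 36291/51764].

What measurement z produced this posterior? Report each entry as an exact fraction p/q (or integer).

z = [-2, -2]

x̄ = F·x = [-3, 10, -12]
P̄ = F·P·Fᵀ + Q = [75 -51 27; -51 76 -35; 27 -35 128]
S = H·P̄·Hᵀ + R = [595 -169; -169 135]
K = P̄·Hᵀ·S⁻¹ = [-4053/25882 -9675/25882; 9877/25882 20225/25882; -19923/51764 10719/51764]
x' − x̄ = [133749/25882, -325941/25882, 657459/51764] = K·y
y = (KᵀK)⁻¹·Kᵀ·(x' − x̄) = [-33, 0]
z = y + H·x̄ = [-33, 0] + [31, -2] = [-2, -2]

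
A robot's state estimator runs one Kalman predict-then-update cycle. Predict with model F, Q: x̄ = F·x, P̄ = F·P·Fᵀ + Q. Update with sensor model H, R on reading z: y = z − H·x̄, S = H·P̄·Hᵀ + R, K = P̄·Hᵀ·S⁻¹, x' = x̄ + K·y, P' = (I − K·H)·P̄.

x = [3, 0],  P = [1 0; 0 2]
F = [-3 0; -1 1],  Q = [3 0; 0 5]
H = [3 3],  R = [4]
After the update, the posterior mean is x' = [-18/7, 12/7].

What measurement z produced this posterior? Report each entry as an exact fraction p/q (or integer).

z = [-2]

x̄ = F·x = [-9, -3]
P̄ = F·P·Fᵀ + Q = [12 3; 3 8]
S = H·P̄·Hᵀ + R = [238]
K = P̄·Hᵀ·S⁻¹ = [45/238; 33/238]
x' − x̄ = [45/7, 33/7] = K·y
y = (KᵀK)⁻¹·Kᵀ·(x' − x̄) = [34]
z = y + H·x̄ = [34] + [-36] = [-2]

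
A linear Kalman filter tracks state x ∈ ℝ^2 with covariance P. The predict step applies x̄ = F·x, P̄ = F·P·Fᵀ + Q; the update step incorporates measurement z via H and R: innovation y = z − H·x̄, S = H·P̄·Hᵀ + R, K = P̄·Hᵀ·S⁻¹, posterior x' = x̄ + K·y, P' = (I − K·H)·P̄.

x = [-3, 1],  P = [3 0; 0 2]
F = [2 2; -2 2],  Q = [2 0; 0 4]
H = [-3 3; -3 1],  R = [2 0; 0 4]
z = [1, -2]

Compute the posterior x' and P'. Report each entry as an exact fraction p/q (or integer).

x̄ = F·x = [-4, 8]
P̄ = F·P·Fᵀ + Q = [22 -4; -4 24]
y = z − H·x̄ = [-35, -22]
S = H·P̄·Hᵀ + R = [488 318; 318 250]
K = P̄·Hᵀ·S⁻¹ = [690/5219 -2339/5219; 2388/5219 -2286/5219]
x' = x̄ + K·y = [6432/5219, 8464/5219]
P' = (I − K·H)·P̄ = [4908/5219 5368/5219; 5368/5219 6960/5219]

x' = [6432/5219, 8464/5219]
P' = [4908/5219 5368/5219; 5368/5219 6960/5219]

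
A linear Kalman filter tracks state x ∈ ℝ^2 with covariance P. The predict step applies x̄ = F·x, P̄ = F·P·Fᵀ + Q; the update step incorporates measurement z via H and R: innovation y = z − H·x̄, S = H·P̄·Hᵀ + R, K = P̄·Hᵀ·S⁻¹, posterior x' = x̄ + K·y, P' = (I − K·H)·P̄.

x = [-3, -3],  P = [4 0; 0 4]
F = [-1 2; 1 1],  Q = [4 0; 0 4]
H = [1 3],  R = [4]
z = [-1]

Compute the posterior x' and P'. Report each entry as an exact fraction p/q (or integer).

x' = [3/2, -1]
P' = [159/10 -5; -5 2]

x̄ = F·x = [-3, -6]
P̄ = F·P·Fᵀ + Q = [24 4; 4 12]
y = z − H·x̄ = [20]
S = H·P̄·Hᵀ + R = [160]
K = P̄·Hᵀ·S⁻¹ = [9/40; 1/4]
x' = x̄ + K·y = [3/2, -1]
P' = (I − K·H)·P̄ = [159/10 -5; -5 2]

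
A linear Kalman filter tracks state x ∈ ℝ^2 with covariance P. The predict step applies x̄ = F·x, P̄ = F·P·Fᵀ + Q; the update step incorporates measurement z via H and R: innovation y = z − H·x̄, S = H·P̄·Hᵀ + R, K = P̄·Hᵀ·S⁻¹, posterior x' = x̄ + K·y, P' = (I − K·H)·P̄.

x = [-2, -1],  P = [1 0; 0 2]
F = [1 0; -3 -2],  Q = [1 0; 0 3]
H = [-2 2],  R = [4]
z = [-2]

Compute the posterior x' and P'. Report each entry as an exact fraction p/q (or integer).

x' = [-3/29, -21/29]
P' = [33/29 28/29; 28/29 51/29]

x̄ = F·x = [-2, 8]
P̄ = F·P·Fᵀ + Q = [2 -3; -3 20]
y = z − H·x̄ = [-22]
S = H·P̄·Hᵀ + R = [116]
K = P̄·Hᵀ·S⁻¹ = [-5/58; 23/58]
x' = x̄ + K·y = [-3/29, -21/29]
P' = (I − K·H)·P̄ = [33/29 28/29; 28/29 51/29]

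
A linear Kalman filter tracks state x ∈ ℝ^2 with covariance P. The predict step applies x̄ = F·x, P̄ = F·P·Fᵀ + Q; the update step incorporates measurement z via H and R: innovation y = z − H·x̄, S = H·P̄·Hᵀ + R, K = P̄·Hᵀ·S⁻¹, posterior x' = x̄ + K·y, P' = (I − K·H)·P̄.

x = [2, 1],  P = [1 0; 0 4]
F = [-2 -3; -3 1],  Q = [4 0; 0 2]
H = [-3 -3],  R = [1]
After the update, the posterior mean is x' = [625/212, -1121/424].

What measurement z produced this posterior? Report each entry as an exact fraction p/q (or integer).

x̄ = F·x = [-7, -5]
P̄ = F·P·Fᵀ + Q = [44 -6; -6 15]
S = H·P̄·Hᵀ + R = [424]
K = P̄·Hᵀ·S⁻¹ = [-57/212; -27/424]
x' − x̄ = [2109/212, 999/424] = K·y
y = (KᵀK)⁻¹·Kᵀ·(x' − x̄) = [-37]
z = y + H·x̄ = [-37] + [36] = [-1]

z = [-1]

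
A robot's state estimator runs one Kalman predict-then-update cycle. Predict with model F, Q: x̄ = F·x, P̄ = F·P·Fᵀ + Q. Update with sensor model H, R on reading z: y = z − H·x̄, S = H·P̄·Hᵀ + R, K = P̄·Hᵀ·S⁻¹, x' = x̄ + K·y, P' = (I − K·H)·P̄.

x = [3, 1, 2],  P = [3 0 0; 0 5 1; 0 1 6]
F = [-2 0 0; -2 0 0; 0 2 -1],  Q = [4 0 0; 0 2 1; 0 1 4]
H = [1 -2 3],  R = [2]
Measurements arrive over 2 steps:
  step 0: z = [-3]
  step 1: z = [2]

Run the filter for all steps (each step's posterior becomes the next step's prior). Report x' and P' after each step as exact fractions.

step 0: x' = [-177/31, -1371/248, -171/62], P' = [488/31 359/31 76/31; 359/31 3303/248 309/62; 76/31 309/62 84/31]
step 1: x' = [41882/41783, 60009/83566, 32314/41783], P' = [716668/41783 492736/41783 82028/41783; 492736/41783 517952/41783 173276/41783; 82028/41783 173276/41783 94770/41783]

step 0: x̄ = F·x = [-6, -6, 0]
step 0: P̄ = F·P·Fᵀ + Q = [16 12 0; 12 14 1; 0 1 26]
step 0: y = z − H·x̄ = [-9]
step 0: S = H·P̄·Hᵀ + R = [248]
step 0: K = P̄·Hᵀ·S⁻¹ = [-1/31; -13/248; 19/62]
step 0: x' = x̄ + K·y = [-177/31, -1371/248, -171/62]
step 0: P' = (I − K·H)·P̄ = [488/31 359/31 76/31; 359/31 3303/248 309/62; 76/31 309/62 84/31]
step 1: x̄ = F·x = [354/31, 354/31, -1029/124]
step 1: P̄ = F·P·Fᵀ + Q = [2076/31 1952/31 -1284/31; 1952/31 2014/31 -1253/31; -1284/31 -1253/31 2483/62]
step 1: y = z − H·x̄ = [4751/124]
step 1: S = H·P̄·Hᵀ + R = [41783/62]
step 1: K = P̄·Hᵀ·S⁻¹ = [-11360/41783; -11670/41783; 9893/41783]
step 1: x' = x̄ + K·y = [41882/41783, 60009/83566, 32314/41783]
step 1: P' = (I − K·H)·P̄ = [716668/41783 492736/41783 82028/41783; 492736/41783 517952/41783 173276/41783; 82028/41783 173276/41783 94770/41783]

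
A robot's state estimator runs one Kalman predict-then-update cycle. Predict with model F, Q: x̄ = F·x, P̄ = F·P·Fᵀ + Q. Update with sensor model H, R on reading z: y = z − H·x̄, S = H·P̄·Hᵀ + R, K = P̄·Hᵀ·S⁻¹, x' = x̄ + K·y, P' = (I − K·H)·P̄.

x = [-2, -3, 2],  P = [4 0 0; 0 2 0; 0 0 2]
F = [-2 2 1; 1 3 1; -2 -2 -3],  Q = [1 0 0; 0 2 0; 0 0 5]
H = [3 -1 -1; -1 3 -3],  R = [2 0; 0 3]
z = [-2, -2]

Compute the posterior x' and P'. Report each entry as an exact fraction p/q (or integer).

x' = [-771887/245882, -567780/122941, -54315/18914]
P' = [505725/245882 378669/122941 45687/18914; 378669/122941 630944/122941 37585/9457; 45687/18914 37585/9457 63617/18914]

x̄ = F·x = [0, -9, 4]
P̄ = F·P·Fᵀ + Q = [27 6 2; 6 26 -26; 2 -26 47]
y = z − H·x̄ = [-7, 37]
S = H·P̄·Hᵀ + R = [218 26; 26 1131]
K = P̄·Hᵀ·S⁻¹ = [6381/18914 -2584/122941; 633/9457 16116/122941; -863/18914 -1838/9457]
x' = x̄ + K·y = [-771887/245882, -567780/122941, -54315/18914]
P' = (I − K·H)·P̄ = [505725/245882 378669/122941 45687/18914; 378669/122941 630944/122941 37585/9457; 45687/18914 37585/9457 63617/18914]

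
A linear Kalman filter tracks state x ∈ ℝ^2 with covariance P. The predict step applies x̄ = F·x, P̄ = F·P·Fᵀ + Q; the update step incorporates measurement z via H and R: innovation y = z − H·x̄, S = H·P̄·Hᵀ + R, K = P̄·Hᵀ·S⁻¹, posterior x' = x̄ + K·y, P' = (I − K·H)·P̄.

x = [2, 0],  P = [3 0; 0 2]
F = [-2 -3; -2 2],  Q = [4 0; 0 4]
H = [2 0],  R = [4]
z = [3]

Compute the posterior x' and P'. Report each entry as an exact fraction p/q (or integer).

x̄ = F·x = [-4, -4]
P̄ = F·P·Fᵀ + Q = [34 0; 0 24]
y = z − H·x̄ = [11]
S = H·P̄·Hᵀ + R = [140]
K = P̄·Hᵀ·S⁻¹ = [17/35; 0]
x' = x̄ + K·y = [47/35, -4]
P' = (I − K·H)·P̄ = [34/35 0; 0 24]

x' = [47/35, -4]
P' = [34/35 0; 0 24]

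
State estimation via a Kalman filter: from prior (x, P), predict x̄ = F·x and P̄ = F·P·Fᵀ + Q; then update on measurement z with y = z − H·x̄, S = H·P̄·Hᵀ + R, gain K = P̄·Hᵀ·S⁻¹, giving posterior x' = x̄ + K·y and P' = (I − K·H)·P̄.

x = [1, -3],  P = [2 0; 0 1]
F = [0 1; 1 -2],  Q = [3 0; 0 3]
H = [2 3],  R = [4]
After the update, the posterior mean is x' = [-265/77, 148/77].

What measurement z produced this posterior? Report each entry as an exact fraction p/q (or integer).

x̄ = F·x = [-3, 7]
P̄ = F·P·Fᵀ + Q = [4 -2; -2 9]
S = H·P̄·Hᵀ + R = [77]
K = P̄·Hᵀ·S⁻¹ = [2/77; 23/77]
x' − x̄ = [-34/77, -391/77] = K·y
y = (KᵀK)⁻¹·Kᵀ·(x' − x̄) = [-17]
z = y + H·x̄ = [-17] + [15] = [-2]

z = [-2]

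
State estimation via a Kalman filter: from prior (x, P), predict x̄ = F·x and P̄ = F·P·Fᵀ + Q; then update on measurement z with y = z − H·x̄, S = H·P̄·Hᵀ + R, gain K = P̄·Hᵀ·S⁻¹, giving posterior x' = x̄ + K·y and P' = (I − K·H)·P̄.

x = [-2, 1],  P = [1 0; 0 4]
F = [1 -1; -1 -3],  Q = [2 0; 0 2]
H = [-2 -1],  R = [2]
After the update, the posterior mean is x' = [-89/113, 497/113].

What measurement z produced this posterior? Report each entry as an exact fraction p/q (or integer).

z = [-3]

x̄ = F·x = [-3, -1]
P̄ = F·P·Fᵀ + Q = [7 11; 11 39]
S = H·P̄·Hᵀ + R = [113]
K = P̄·Hᵀ·S⁻¹ = [-25/113; -61/113]
x' − x̄ = [250/113, 610/113] = K·y
y = (KᵀK)⁻¹·Kᵀ·(x' − x̄) = [-10]
z = y + H·x̄ = [-10] + [7] = [-3]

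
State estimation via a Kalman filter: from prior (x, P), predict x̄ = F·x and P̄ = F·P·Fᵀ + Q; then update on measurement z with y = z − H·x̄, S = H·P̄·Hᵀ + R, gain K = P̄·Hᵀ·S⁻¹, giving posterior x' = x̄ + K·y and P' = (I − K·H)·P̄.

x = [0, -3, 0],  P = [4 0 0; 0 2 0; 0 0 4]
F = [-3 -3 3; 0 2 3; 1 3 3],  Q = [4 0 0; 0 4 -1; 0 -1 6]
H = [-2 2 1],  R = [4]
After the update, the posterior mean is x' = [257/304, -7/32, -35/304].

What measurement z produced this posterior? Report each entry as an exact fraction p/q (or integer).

x̄ = F·x = [9, -6, -9]
P̄ = F·P·Fᵀ + Q = [94 24 6; 24 48 47; 6 47 64]
S = H·P̄·Hᵀ + R = [608]
K = P̄·Hᵀ·S⁻¹ = [-67/304; 5/32; 73/304]
x' − x̄ = [-2479/304, 185/32, 2701/304] = K·y
y = (KᵀK)⁻¹·Kᵀ·(x' − x̄) = [37]
z = y + H·x̄ = [37] + [-39] = [-2]

z = [-2]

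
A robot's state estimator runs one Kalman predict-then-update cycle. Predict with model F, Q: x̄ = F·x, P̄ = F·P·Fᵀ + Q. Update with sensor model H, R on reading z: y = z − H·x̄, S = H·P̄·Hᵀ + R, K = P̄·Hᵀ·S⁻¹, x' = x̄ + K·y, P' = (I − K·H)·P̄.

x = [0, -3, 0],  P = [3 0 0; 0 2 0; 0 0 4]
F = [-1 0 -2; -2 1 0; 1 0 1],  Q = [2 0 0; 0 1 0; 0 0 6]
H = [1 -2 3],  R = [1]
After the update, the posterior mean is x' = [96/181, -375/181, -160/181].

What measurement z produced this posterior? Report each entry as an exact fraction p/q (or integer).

z = [2]

x̄ = F·x = [0, -3, 0]
P̄ = F·P·Fᵀ + Q = [21 6 -11; 6 15 -6; -11 -6 13]
S = H·P̄·Hᵀ + R = [181]
K = P̄·Hᵀ·S⁻¹ = [-24/181; -42/181; 40/181]
x' − x̄ = [96/181, 168/181, -160/181] = K·y
y = (KᵀK)⁻¹·Kᵀ·(x' − x̄) = [-4]
z = y + H·x̄ = [-4] + [6] = [2]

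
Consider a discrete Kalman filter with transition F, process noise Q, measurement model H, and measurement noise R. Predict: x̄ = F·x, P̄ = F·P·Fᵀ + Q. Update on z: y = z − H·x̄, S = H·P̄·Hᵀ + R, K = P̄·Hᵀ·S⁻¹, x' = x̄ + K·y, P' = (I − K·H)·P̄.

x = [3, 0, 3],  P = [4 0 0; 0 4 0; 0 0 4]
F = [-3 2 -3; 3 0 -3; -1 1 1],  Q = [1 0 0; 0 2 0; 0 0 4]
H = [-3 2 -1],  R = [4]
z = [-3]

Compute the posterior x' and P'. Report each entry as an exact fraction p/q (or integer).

x' = [-7023/1261, -9804/1261, 5016/1261]
P' = [36604/1261 47300/1261 -14112/1261; 47300/1261 63730/1261 -15128/1261; -14112/1261 -15128/1261 12432/1261]

x̄ = F·x = [-18, 0, 0]
P̄ = F·P·Fᵀ + Q = [89 0 8; 0 74 -24; 8 -24 16]
y = z − H·x̄ = [-57]
S = H·P̄·Hᵀ + R = [1261]
K = P̄·Hᵀ·S⁻¹ = [-275/1261; 172/1261; -88/1261]
x' = x̄ + K·y = [-7023/1261, -9804/1261, 5016/1261]
P' = (I − K·H)·P̄ = [36604/1261 47300/1261 -14112/1261; 47300/1261 63730/1261 -15128/1261; -14112/1261 -15128/1261 12432/1261]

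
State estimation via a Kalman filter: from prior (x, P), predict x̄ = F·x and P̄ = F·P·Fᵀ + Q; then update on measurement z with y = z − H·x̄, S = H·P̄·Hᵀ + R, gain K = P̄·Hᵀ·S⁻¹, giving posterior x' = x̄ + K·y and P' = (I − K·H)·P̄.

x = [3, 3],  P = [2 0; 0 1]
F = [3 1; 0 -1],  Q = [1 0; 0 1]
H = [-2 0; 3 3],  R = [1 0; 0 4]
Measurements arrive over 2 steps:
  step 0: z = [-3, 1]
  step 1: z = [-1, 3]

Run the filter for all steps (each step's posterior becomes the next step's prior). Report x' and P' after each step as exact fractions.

step 0: x̄ = F·x = [12, -3]
step 0: P̄ = F·P·Fᵀ + Q = [20 -1; -1 2]
step 0: y = z − H·x̄ = [21, -26]
step 0: S = H·P̄·Hᵀ + R = [81 -114; -114 184]
step 0: K = P̄·Hᵀ·S⁻¹ = [-431/954 19/636; 355/954 157/636]
step 0: x' = x̄ + K·y = [92/53, -85/53]
step 0: P' = (I − K·H)·P̄ = [431/1908 -355/1908; -355/1908 983/1908]
step 1: x̄ = F·x = [191/53, 85/53]
step 1: P̄ = F·P·Fᵀ + Q = [1160/477 41/954; 41/954 2891/1908]
step 1: y = z − H·x̄ = [329/53, -669/53]
step 1: S = H·P̄·Hᵀ + R = [5117/477 -787/53; -787/53 8543/212]
step 1: K = P̄·Hᵀ·S⁻¹ = [-163606/404099 14166/404099; 125830/404099 93243/404099]
step 1: x' = x̄ + K·y = [261877/404099, 252206/404099]
step 1: P' = (I − K·H)·P̄ = [81803/404099 -62915/404099; -62915/404099 187239/404099]

step 0: x' = [92/53, -85/53], P' = [431/1908 -355/1908; -355/1908 983/1908]
step 1: x' = [261877/404099, 252206/404099], P' = [81803/404099 -62915/404099; -62915/404099 187239/404099]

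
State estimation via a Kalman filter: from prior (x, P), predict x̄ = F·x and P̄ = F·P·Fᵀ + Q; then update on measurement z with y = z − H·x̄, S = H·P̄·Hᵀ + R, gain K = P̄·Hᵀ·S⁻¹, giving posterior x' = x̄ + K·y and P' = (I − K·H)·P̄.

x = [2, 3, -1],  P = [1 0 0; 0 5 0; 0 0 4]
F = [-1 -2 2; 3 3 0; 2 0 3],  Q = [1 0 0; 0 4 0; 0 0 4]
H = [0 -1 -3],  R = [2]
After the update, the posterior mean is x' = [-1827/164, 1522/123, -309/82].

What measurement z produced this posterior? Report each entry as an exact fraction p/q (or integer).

x̄ = F·x = [-10, 15, 1]
P̄ = F·P·Fᵀ + Q = [38 -33 22; -33 58 6; 22 6 44]
S = H·P̄·Hᵀ + R = [492]
K = P̄·Hᵀ·S⁻¹ = [-11/164; -19/123; -23/82]
x' − x̄ = [-187/164, -323/123, -391/82] = K·y
y = (KᵀK)⁻¹·Kᵀ·(x' − x̄) = [17]
z = y + H·x̄ = [17] + [-18] = [-1]

z = [-1]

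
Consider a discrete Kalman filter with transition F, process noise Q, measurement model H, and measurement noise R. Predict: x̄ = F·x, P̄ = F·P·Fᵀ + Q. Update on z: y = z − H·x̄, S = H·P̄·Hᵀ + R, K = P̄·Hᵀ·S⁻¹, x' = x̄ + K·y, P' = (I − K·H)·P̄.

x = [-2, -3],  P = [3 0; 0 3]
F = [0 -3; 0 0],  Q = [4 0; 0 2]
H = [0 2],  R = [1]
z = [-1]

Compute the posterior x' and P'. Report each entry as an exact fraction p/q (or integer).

x̄ = F·x = [9, 0]
P̄ = F·P·Fᵀ + Q = [31 0; 0 2]
y = z − H·x̄ = [-1]
S = H·P̄·Hᵀ + R = [9]
K = P̄·Hᵀ·S⁻¹ = [0; 4/9]
x' = x̄ + K·y = [9, -4/9]
P' = (I − K·H)·P̄ = [31 0; 0 2/9]

x' = [9, -4/9]
P' = [31 0; 0 2/9]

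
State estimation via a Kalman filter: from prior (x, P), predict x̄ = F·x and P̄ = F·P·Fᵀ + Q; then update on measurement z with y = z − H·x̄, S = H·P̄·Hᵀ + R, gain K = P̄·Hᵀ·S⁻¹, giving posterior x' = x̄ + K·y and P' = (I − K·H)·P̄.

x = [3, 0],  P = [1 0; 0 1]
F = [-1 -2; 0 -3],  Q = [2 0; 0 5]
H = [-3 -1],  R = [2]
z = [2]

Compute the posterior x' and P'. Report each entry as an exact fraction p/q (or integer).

x̄ = F·x = [-3, 0]
P̄ = F·P·Fᵀ + Q = [7 6; 6 14]
y = z − H·x̄ = [-7]
S = H·P̄·Hᵀ + R = [115]
K = P̄·Hᵀ·S⁻¹ = [-27/115; -32/115]
x' = x̄ + K·y = [-156/115, 224/115]
P' = (I − K·H)·P̄ = [76/115 -174/115; -174/115 586/115]

x' = [-156/115, 224/115]
P' = [76/115 -174/115; -174/115 586/115]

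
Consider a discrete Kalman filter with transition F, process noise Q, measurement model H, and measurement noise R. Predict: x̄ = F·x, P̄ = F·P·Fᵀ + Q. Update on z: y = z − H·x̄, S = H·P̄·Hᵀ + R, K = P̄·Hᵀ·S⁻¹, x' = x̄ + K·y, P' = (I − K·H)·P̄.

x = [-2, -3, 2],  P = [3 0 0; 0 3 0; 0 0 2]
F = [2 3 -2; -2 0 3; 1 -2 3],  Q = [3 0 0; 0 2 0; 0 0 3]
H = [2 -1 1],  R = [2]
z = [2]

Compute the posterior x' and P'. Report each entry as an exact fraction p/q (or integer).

x' = [-97/41, 2/41, 266/41]
P' = [1150/123 448/123 -584/41; 448/123 1624/123 220/41; -584/41 220/41 1380/41]

x̄ = F·x = [-17, 10, 10]
P̄ = F·P·Fᵀ + Q = [50 -24 -24; -24 32 12; -24 12 36]
y = z − H·x̄ = [36]
S = H·P̄·Hᵀ + R = [246]
K = P̄·Hᵀ·S⁻¹ = [50/123; -34/123; -4/41]
x' = x̄ + K·y = [-97/41, 2/41, 266/41]
P' = (I − K·H)·P̄ = [1150/123 448/123 -584/41; 448/123 1624/123 220/41; -584/41 220/41 1380/41]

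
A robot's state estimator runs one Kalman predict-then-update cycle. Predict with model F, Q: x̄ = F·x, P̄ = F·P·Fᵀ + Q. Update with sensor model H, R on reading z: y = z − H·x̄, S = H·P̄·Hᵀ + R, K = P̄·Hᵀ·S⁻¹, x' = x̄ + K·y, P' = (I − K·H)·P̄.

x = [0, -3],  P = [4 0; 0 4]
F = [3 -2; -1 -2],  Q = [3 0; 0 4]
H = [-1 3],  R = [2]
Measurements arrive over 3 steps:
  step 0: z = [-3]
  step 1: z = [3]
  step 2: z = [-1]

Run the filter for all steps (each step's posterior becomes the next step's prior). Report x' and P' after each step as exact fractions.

step 0: x̄ = F·x = [6, 6]
step 0: P̄ = F·P·Fᵀ + Q = [55 4; 4 24]
step 0: y = z − H·x̄ = [-15]
step 0: S = H·P̄·Hᵀ + R = [249]
step 0: K = P̄·Hᵀ·S⁻¹ = [-43/249; 68/249]
step 0: x' = x̄ + K·y = [713/83, 158/83]
step 0: P' = (I − K·H)·P̄ = [11846/249 3920/249; 3920/249 1352/249]
step 1: x̄ = F·x = [1823/83, -1029/83]
step 1: P̄ = F·P·Fᵀ + Q = [65729/249 -15270/83; -15270/83 11310/83]
step 1: y = z − H·x̄ = [5159/83]
step 1: S = H·P̄·Hᵀ + R = [646457/249]
step 1: K = P̄·Hᵀ·S⁻¹ = [-203159/646457; 147600/646457]
step 1: x' = x̄ + K·y = [224430/92351, 165687/92351]
step 1: P' = (I − K·H)·P̄ = [4889128/646457 1494270/646457; 1494270/646457 596490/646457]
step 2: x̄ = F·x = [341916/92351, -555804/92351]
step 2: P̄ = F·P·Fᵀ + Q = [30396243/646457 -18258504/646457; -18258504/646457 15837996/646457]
step 2: y = z − H·x̄ = [1916977/92351]
step 2: S = H·P̄·Hᵀ + R = [283782145/646457]
step 2: K = P̄·Hᵀ·S⁻¹ = [-17034351/56756429; 65772492/283782145]
step 2: x' = x̄ + K·y = [-143458413/56756429, -342637296/283782145]
step 2: P' = (I − K·H)·P̄ = [424369506/56756429 130100268/56756429; 130100268/56756429 260682108/283782145]

step 0: x' = [713/83, 158/83], P' = [11846/249 3920/249; 3920/249 1352/249]
step 1: x' = [224430/92351, 165687/92351], P' = [4889128/646457 1494270/646457; 1494270/646457 596490/646457]
step 2: x' = [-143458413/56756429, -342637296/283782145], P' = [424369506/56756429 130100268/56756429; 130100268/56756429 260682108/283782145]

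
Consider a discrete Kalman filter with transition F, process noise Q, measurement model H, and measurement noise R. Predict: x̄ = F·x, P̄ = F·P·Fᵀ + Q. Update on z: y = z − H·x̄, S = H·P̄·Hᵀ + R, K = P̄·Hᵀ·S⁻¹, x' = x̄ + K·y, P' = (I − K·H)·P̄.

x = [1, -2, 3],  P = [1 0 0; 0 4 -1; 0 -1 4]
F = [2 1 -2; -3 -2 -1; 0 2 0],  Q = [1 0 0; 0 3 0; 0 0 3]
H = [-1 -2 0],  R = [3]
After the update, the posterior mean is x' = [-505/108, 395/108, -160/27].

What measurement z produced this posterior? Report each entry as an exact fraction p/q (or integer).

z = [-3]

x̄ = F·x = [-6, -2, -4]
P̄ = F·P·Fᵀ + Q = [29 -9 12; -9 28 -14; 12 -14 19]
S = H·P̄·Hᵀ + R = [108]
K = P̄·Hᵀ·S⁻¹ = [-11/108; -47/108; 4/27]
x' − x̄ = [143/108, 611/108, -52/27] = K·y
y = (KᵀK)⁻¹·Kᵀ·(x' − x̄) = [-13]
z = y + H·x̄ = [-13] + [10] = [-3]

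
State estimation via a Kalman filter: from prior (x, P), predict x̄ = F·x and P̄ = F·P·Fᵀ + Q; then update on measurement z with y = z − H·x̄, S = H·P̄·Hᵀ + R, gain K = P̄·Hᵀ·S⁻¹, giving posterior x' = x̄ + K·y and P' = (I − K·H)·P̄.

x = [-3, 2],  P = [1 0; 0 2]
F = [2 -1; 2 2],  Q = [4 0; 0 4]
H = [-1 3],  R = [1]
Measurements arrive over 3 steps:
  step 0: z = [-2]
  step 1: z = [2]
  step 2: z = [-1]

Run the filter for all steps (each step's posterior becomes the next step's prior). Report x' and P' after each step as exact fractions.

step 0: x' = [-240/31, -502/155], P' = [290/31 96/31; 96/31 176/155]
step 1: x' = [12774/65059, 44756/65059], P' = [597236/65059 203928/65059; 203928/65059 76804/65059]
step 2: x' = [-47824240/27406559, -24933784/27406559], P' = [247805248/27406559 84608184/27406559; 84608184/27406559 31909484/27406559]

step 0: x̄ = F·x = [-8, -2]
step 0: P̄ = F·P·Fᵀ + Q = [10 0; 0 16]
step 0: y = z − H·x̄ = [-4]
step 0: S = H·P̄·Hᵀ + R = [155]
step 0: K = P̄·Hᵀ·S⁻¹ = [-2/31; 48/155]
step 0: x' = x̄ + K·y = [-240/31, -502/155]
step 0: P' = (I − K·H)·P̄ = [290/31 96/31; 96/31 176/155]
step 1: x̄ = F·x = [-1898/155, -3404/155]
step 1: P̄ = F·P·Fᵀ + Q = [4676/155 6408/155; 6408/155 10964/155]
step 1: y = z − H·x̄ = [8624/155]
step 1: S = H·P̄·Hᵀ + R = [65059/155]
step 1: K = P̄·Hᵀ·S⁻¹ = [14548/65059; 26484/65059]
step 1: x' = x̄ + K·y = [12774/65059, 44756/65059]
step 1: P' = (I − K·H)·P̄ = [597236/65059 203928/65059; 203928/65059 76804/65059]
step 2: x̄ = F·x = [-19208/65059, 115060/65059]
step 2: P̄ = F·P·Fᵀ + Q = [1910272/65059 2643192/65059; 2643192/65059 4587820/65059]
step 2: y = z − H·x̄ = [-429447/65059]
step 2: S = H·P̄·Hᵀ + R = [27406559/65059]
step 2: K = P̄·Hᵀ·S⁻¹ = [6019304/27406559; 11120268/27406559]
step 2: x' = x̄ + K·y = [-47824240/27406559, -24933784/27406559]
step 2: P' = (I − K·H)·P̄ = [247805248/27406559 84608184/27406559; 84608184/27406559 31909484/27406559]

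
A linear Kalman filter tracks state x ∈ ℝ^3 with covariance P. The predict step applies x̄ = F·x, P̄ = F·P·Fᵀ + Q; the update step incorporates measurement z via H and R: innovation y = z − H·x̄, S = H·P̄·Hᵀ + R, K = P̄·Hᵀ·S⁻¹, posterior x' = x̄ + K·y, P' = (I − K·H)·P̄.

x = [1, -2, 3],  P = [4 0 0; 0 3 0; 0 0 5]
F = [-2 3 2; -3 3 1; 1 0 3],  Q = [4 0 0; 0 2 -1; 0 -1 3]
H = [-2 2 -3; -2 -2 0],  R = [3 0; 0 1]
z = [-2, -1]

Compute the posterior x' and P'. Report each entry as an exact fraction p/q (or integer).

x̄ = F·x = [-2, -6, 10]
P̄ = F·P·Fᵀ + Q = [67 61 22; 61 70 2; 22 2 52]
y = z − H·x̄ = [36, -17]
S = H·P̄·Hᵀ + R = [771 132; 132 1037]
K = P̄·Hᵀ·S⁻¹ = [-15698/260701 -62360/260701; 15676/260701 -67862/260701; -196916/782103 -3712/260701]
x' = x̄ + K·y = [-26410/260701, 153784/260701, 307122/260701]
P' = (I − K·H)·P̄ = [278363/260701 -247183/260701 -334666/260701; -247183/260701 281114/260701 336522/260701; -334666/260701 336522/260701 1539292/782103]

x' = [-26410/260701, 153784/260701, 307122/260701]
P' = [278363/260701 -247183/260701 -334666/260701; -247183/260701 281114/260701 336522/260701; -334666/260701 336522/260701 1539292/782103]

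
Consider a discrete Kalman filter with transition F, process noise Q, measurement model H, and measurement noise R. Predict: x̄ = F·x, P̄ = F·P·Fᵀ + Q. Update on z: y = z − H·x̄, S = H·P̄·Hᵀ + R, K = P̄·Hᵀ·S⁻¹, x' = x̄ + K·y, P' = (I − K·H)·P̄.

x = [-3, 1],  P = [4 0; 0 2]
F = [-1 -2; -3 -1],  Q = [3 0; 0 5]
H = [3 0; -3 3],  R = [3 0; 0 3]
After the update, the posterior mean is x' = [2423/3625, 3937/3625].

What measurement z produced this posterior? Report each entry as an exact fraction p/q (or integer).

x̄ = F·x = [1, 8]
P̄ = F·P·Fᵀ + Q = [15 16; 16 43]
S = H·P̄·Hᵀ + R = [138 9; 9 237]
K = P̄·Hᵀ·S⁻¹ = [1182/3625 1/3625; 1183/3625 1194/3625]
x' − x̄ = [-1202/3625, -25063/3625] = K·y
y = (KᵀK)⁻¹·Kᵀ·(x' − x̄) = [-1, -20]
z = y + H·x̄ = [-1, -20] + [3, 21] = [2, 1]

z = [2, 1]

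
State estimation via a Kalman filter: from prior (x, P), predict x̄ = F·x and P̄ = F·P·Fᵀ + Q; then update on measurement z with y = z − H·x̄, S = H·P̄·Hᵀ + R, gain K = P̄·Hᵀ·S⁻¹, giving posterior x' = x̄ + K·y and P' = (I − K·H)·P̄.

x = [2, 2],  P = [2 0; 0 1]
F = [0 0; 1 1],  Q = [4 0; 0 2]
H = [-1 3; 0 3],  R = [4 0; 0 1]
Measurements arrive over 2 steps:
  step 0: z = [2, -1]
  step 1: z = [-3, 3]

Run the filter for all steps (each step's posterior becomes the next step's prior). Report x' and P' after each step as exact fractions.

step 0: x̄ = F·x = [0, 4]
step 0: P̄ = F·P·Fᵀ + Q = [4 0; 0 5]
step 0: y = z − H·x̄ = [-10, -13]
step 0: S = H·P̄·Hᵀ + R = [53 45; 45 46]
step 0: K = P̄·Hᵀ·S⁻¹ = [-184/413 180/413; 15/413 120/413]
step 0: x' = x̄ + K·y = [-500/413, -58/413]
step 0: P' = (I − K·H)·P̄ = [916/413 60/413; 60/413 40/413]
step 1: x̄ = F·x = [0, -558/413]
step 1: P̄ = F·P·Fᵀ + Q = [4 0; 0 1902/413]
step 1: y = z − H·x̄ = [435/413, 2913/413]
step 1: S = H·P̄·Hᵀ + R = [20422/413 17118/413; 17118/413 17531/413]
step 1: K = P̄·Hᵀ·S⁻¹ = [-35062/78683 34236/78683; 2853/78683 22824/78683]
step 1: x' = x̄ + K·y = [204546/78683, 57681/78683]
step 1: P' = (I − K·H)·P̄ = [174484/78683 11412/78683; 11412/78683 7608/78683]

step 0: x' = [-500/413, -58/413], P' = [916/413 60/413; 60/413 40/413]
step 1: x' = [204546/78683, 57681/78683], P' = [174484/78683 11412/78683; 11412/78683 7608/78683]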